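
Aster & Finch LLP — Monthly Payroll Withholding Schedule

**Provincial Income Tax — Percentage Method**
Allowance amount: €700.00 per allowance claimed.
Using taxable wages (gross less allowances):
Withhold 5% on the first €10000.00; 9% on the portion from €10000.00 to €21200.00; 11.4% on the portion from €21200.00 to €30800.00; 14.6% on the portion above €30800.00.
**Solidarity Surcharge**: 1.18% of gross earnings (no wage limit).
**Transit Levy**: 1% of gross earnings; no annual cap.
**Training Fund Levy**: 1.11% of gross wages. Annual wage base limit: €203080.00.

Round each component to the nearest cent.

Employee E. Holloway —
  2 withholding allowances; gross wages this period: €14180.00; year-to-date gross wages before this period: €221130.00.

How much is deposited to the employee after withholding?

Provincial Income Tax: taxable = €14180.00 − 2×€700.00 = €12780.00
  €500.00 + 9% × (€12780.00 − €10000.00) = €500.00 + 9% × €2780.00 = €750.20
Solidarity Surcharge: 1.18% × €14180.00 = €167.32
Transit Levy: 1% × €14180.00 = €141.80
Training Fund Levy: YTD €221130.00 ≥ cap €203080.00 → €0.00
Total withheld: €750.20 + €167.32 + €141.80 + €0.00 = €1059.32
Net pay: €14180.00 − €1059.32 = €13120.68

€13120.68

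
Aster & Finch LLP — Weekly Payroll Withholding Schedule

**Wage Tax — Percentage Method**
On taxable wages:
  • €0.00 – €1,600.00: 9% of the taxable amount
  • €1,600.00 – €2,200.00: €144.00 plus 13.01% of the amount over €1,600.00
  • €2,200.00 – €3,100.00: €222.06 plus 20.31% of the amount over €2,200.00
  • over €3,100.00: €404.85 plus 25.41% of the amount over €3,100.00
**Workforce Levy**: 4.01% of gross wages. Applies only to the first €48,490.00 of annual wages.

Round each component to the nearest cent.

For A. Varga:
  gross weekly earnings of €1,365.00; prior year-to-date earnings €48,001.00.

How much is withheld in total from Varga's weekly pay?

€142.46

Wage Tax: taxable = €1,365.00
  9% × €1,365.00 = €122.85
Workforce Levy: cap €48,490.00 − YTD €48,001.00 = €489.00 subject; 4.01% × €489.00 = €19.61
Total: €122.85 + €19.61 = €142.46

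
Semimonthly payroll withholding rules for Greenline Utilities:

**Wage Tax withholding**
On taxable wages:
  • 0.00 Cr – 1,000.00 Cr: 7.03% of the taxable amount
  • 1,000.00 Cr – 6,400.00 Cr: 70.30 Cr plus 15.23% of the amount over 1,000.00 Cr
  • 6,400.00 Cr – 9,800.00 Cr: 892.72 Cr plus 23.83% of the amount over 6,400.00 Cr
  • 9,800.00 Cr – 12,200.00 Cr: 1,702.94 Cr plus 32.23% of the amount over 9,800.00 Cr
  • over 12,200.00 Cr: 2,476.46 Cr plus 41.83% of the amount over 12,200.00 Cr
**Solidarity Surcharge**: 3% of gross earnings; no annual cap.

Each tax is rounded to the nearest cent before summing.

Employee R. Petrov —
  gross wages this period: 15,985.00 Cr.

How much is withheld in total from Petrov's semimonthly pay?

4,539.28 Cr

Wage Tax: taxable = 15,985.00 Cr
  2,476.46 Cr + 41.83% × (15,985.00 Cr − 12,200.00 Cr) = 2,476.46 Cr + 41.83% × 3,785.00 Cr = 4,059.73 Cr
Solidarity Surcharge: 3% × 15,985.00 Cr = 479.55 Cr
Total: 4,059.73 Cr + 479.55 Cr = 4,539.28 Cr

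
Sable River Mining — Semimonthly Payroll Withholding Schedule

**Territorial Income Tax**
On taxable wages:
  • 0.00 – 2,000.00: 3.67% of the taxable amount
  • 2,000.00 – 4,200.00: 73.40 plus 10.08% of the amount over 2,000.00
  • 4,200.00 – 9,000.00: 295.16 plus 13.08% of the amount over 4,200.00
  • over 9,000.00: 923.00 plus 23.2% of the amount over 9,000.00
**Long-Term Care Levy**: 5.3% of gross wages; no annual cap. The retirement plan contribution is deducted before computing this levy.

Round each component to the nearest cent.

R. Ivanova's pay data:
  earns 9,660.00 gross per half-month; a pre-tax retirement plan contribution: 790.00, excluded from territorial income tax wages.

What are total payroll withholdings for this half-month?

1,376.11

Territorial Income Tax: taxable = 9,660.00 − 790.00 = 8,870.00
  295.16 + 13.08% × (8,870.00 − 4,200.00) = 295.16 + 13.08% × 4,670.00 = 906.00
Long-Term Care Levy: 5.3% × 8,870.00 = 470.11
Total: 906.00 + 470.11 = 1,376.11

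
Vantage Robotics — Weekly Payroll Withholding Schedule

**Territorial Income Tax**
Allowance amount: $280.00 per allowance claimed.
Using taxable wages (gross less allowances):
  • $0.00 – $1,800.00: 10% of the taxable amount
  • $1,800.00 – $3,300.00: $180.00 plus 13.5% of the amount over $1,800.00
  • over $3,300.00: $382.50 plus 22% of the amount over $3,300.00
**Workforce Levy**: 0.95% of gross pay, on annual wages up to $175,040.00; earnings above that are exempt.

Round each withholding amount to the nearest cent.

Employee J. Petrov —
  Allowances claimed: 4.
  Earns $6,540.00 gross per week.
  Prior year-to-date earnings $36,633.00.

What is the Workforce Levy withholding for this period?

$62.13

Workforce Levy: 0.95% × $6,540.00 = $62.13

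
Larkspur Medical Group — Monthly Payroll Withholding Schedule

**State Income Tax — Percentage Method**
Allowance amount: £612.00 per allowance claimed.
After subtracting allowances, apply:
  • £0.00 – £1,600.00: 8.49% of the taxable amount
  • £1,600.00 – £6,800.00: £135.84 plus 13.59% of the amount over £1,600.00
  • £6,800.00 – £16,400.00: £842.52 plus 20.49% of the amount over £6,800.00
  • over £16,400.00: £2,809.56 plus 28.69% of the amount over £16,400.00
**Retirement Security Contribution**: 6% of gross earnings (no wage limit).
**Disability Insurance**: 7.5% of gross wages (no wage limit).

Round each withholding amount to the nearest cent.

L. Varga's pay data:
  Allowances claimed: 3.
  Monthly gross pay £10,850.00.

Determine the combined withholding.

£2,760.92

State Income Tax: taxable = £10,850.00 − 3×£612.00 = £9,014.00
  £842.52 + 20.49% × (£9,014.00 − £6,800.00) = £842.52 + 20.49% × £2,214.00 = £1,296.17
Retirement Security Contribution: 6% × £10,850.00 = £651.00
Disability Insurance: 7.5% × £10,850.00 = £813.75
Total: £1,296.17 + £651.00 + £813.75 = £2,760.92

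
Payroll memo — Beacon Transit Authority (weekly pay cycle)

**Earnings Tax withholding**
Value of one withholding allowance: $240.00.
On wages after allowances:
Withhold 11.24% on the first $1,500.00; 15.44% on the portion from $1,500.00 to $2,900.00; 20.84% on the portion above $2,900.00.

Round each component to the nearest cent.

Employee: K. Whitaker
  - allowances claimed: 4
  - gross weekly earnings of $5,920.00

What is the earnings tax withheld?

$814.06

Earnings Tax: taxable = $5,920.00 − 4×$240.00 = $4,960.00
  $384.76 + 20.84% × ($4,960.00 − $2,900.00) = $384.76 + 20.84% × $2,060.00 = $814.06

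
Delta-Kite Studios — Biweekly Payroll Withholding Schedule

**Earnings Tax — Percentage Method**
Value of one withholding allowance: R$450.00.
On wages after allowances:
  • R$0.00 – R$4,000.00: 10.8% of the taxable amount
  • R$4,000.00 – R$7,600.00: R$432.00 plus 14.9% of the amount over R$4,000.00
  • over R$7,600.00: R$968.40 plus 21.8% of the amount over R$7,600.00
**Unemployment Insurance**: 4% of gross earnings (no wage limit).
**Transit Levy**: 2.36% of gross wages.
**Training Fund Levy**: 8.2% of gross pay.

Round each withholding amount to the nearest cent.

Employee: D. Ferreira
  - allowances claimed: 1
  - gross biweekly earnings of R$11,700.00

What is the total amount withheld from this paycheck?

Earnings Tax: taxable = R$11,700.00 − 1×R$450.00 = R$11,250.00
  R$968.40 + 21.8% × (R$11,250.00 − R$7,600.00) = R$968.40 + 21.8% × R$3,650.00 = R$1,764.10
Unemployment Insurance: 4% × R$11,700.00 = R$468.00
Transit Levy: 2.36% × R$11,700.00 = R$276.12
Training Fund Levy: 8.2% × R$11,700.00 = R$959.40
Total: R$1,764.10 + R$468.00 + R$276.12 + R$959.40 = R$3,467.62

R$3,467.62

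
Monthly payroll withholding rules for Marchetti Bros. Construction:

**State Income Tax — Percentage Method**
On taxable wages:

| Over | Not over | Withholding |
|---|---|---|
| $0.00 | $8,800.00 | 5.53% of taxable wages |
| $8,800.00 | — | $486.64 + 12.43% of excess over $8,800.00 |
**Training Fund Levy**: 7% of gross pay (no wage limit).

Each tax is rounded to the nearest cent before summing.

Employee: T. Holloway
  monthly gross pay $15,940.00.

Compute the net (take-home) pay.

$13,450.06

State Income Tax: taxable = $15,940.00
  $486.64 + 12.43% × ($15,940.00 − $8,800.00) = $486.64 + 12.43% × $7,140.00 = $1,374.14
Training Fund Levy: 7% × $15,940.00 = $1,115.80
Total withheld: $1,374.14 + $1,115.80 = $2,489.94
Net pay: $15,940.00 − $2,489.94 = $13,450.06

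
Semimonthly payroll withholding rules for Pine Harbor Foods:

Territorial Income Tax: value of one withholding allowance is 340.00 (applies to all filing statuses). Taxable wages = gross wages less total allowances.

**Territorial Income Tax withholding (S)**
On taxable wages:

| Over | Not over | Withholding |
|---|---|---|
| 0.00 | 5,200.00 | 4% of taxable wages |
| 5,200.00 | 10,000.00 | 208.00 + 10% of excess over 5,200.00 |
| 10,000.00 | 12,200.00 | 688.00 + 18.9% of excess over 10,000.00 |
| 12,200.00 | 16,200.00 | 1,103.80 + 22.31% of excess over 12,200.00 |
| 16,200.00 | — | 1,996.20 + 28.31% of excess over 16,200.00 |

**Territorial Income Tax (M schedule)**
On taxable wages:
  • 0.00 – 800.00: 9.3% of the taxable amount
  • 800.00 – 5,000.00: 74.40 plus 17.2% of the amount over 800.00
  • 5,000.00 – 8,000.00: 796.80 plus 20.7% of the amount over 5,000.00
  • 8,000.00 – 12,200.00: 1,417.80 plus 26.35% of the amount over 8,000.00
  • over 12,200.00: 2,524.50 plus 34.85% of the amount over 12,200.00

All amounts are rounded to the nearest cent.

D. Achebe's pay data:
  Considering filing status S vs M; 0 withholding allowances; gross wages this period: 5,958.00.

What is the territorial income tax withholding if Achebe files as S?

Territorial Income Tax (S): taxable = 5,958.00
  208.00 + 10% × (5,958.00 − 5,200.00) = 208.00 + 10% × 758.00 = 283.80

283.80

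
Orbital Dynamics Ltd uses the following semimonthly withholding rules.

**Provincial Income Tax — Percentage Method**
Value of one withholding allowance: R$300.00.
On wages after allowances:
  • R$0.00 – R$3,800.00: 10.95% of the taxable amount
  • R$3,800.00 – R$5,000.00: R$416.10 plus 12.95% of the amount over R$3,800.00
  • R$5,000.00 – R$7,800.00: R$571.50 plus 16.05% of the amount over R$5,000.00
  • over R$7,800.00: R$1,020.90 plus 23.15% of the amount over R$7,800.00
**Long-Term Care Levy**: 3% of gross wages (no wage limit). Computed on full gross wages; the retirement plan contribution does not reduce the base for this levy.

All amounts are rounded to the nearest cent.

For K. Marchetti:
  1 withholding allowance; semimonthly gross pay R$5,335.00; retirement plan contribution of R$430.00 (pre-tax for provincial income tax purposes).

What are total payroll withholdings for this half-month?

Provincial Income Tax: taxable = R$5,335.00 − R$430.00 − 1×R$300.00 = R$4,605.00
  R$416.10 + 12.95% × (R$4,605.00 − R$3,800.00) = R$416.10 + 12.95% × R$805.00 = R$520.35
Long-Term Care Levy: 3% × R$5,335.00 = R$160.05
Total: R$520.35 + R$160.05 = R$680.40

R$680.40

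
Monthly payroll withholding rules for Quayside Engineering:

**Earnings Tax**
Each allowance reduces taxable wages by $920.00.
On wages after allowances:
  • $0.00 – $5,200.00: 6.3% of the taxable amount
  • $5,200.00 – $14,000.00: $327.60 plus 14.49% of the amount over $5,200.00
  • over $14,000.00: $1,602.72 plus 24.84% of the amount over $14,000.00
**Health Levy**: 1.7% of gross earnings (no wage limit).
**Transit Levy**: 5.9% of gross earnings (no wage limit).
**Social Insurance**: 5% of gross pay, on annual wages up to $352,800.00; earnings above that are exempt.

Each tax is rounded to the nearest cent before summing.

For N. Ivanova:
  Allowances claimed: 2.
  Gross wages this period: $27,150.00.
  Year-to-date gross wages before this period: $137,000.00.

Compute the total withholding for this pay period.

Earnings Tax: taxable = $27,150.00 − 2×$920.00 = $25,310.00
  $1,602.72 + 24.84% × ($25,310.00 − $14,000.00) = $1,602.72 + 24.84% × $11,310.00 = $4,412.12
Health Levy: 1.7% × $27,150.00 = $461.55
Transit Levy: 5.9% × $27,150.00 = $1,601.85
Social Insurance: 5% × $27,150.00 = $1,357.50
Total: $4,412.12 + $461.55 + $1,601.85 + $1,357.50 = $7,833.02

$7,833.02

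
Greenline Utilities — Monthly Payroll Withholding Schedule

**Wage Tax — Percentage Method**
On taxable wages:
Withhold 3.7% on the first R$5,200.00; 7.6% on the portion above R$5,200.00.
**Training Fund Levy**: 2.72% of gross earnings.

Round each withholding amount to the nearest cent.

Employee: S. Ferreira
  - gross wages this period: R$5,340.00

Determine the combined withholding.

Wage Tax: taxable = R$5,340.00
  R$192.40 + 7.6% × (R$5,340.00 − R$5,200.00) = R$192.40 + 7.6% × R$140.00 = R$203.04
Training Fund Levy: 2.72% × R$5,340.00 = R$145.25
Total: R$203.04 + R$145.25 = R$348.29

R$348.29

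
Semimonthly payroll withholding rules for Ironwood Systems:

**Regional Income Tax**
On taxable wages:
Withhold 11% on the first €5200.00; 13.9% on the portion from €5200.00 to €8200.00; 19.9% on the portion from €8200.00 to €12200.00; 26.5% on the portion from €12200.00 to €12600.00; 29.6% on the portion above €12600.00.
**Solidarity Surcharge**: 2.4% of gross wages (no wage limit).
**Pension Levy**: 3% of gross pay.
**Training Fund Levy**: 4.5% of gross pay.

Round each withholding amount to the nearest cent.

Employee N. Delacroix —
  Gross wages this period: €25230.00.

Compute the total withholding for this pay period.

€8127.25

Regional Income Tax: taxable = €25230.00
  €1891.00 + 29.6% × (€25230.00 − €12600.00) = €1891.00 + 29.6% × €12630.00 = €5629.48
Solidarity Surcharge: 2.4% × €25230.00 = €605.52
Pension Levy: 3% × €25230.00 = €756.90
Training Fund Levy: 4.5% × €25230.00 = €1135.35
Total: €5629.48 + €605.52 + €756.90 + €1135.35 = €8127.25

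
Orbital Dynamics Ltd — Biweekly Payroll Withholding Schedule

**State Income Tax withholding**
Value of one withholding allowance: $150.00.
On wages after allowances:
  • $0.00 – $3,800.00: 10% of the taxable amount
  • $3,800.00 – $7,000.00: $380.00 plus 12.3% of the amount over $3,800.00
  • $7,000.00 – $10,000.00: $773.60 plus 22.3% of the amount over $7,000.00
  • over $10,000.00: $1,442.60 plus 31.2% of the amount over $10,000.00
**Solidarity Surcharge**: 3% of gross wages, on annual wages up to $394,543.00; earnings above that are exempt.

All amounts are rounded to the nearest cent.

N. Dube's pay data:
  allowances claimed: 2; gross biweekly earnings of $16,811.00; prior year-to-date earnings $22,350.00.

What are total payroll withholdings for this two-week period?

$3,978.36

State Income Tax: taxable = $16,811.00 − 2×$150.00 = $16,511.00
  $1,442.60 + 31.2% × ($16,511.00 − $10,000.00) = $1,442.60 + 31.2% × $6,511.00 = $3,474.03
Solidarity Surcharge: 3% × $16,811.00 = $504.33
Total: $3,474.03 + $504.33 = $3,978.36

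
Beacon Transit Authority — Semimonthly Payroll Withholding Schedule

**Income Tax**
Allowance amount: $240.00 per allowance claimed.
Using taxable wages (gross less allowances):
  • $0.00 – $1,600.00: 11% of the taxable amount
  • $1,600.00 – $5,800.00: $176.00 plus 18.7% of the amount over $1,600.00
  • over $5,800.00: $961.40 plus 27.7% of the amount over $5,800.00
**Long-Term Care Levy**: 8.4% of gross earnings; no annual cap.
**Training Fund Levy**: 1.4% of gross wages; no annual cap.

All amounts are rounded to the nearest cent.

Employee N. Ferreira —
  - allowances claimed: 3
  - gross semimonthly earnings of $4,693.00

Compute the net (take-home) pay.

Income Tax: taxable = $4,693.00 − 3×$240.00 = $3,973.00
  $176.00 + 18.7% × ($3,973.00 − $1,600.00) = $176.00 + 18.7% × $2,373.00 = $619.75
Long-Term Care Levy: 8.4% × $4,693.00 = $394.21
Training Fund Levy: 1.4% × $4,693.00 = $65.70
Total withheld: $619.75 + $394.21 + $65.70 = $1,079.66
Net pay: $4,693.00 − $1,079.66 = $3,613.34

$3,613.34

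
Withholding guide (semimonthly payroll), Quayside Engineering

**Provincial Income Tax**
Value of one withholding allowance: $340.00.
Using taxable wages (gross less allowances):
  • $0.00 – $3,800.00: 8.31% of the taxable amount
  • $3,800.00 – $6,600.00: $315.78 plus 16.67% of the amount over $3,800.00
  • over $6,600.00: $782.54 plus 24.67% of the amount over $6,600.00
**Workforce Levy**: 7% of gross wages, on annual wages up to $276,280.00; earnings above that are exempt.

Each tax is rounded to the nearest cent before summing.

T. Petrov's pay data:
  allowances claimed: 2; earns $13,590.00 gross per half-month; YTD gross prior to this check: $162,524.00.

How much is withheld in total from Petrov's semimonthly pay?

Provincial Income Tax: taxable = $13,590.00 − 2×$340.00 = $12,910.00
  $782.54 + 24.67% × ($12,910.00 − $6,600.00) = $782.54 + 24.67% × $6,310.00 = $2,339.22
Workforce Levy: 7% × $13,590.00 = $951.30
Total: $2,339.22 + $951.30 = $3,290.52

$3,290.52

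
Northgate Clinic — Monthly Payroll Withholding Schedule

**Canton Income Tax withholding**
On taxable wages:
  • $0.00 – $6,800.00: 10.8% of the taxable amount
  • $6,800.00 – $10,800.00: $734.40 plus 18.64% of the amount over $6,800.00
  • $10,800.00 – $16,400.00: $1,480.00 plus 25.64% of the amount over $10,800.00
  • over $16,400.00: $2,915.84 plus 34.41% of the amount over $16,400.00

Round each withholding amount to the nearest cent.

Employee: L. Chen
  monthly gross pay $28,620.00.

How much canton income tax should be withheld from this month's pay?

Canton Income Tax: taxable = $28,620.00
  $2,915.84 + 34.41% × ($28,620.00 − $16,400.00) = $2,915.84 + 34.41% × $12,220.00 = $7,120.74

$7,120.74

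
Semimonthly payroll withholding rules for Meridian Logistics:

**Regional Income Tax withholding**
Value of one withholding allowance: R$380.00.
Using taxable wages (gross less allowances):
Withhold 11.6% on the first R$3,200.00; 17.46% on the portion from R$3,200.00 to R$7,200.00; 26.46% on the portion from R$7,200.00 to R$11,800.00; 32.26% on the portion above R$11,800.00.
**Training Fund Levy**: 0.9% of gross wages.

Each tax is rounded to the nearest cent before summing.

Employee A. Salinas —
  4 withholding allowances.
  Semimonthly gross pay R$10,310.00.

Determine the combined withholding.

Regional Income Tax: taxable = R$10,310.00 − 4×R$380.00 = R$8,790.00
  R$1,069.60 + 26.46% × (R$8,790.00 − R$7,200.00) = R$1,069.60 + 26.46% × R$1,590.00 = R$1,490.31
Training Fund Levy: 0.9% × R$10,310.00 = R$92.79
Total: R$1,490.31 + R$92.79 = R$1,583.10

R$1,583.10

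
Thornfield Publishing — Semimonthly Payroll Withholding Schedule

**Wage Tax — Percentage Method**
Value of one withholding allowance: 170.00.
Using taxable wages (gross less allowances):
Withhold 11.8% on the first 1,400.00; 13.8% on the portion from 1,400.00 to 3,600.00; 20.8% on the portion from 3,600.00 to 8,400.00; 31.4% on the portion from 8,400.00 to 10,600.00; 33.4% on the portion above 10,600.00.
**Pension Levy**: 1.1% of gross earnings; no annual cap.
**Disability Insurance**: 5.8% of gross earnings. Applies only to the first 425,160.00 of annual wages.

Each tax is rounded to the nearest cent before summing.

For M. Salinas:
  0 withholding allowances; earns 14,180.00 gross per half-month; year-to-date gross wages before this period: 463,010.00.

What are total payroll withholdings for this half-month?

3,509.70

Wage Tax: taxable = 14,180.00
  2,158.00 + 33.4% × (14,180.00 − 10,600.00) = 2,158.00 + 33.4% × 3,580.00 = 3,353.72
Pension Levy: 1.1% × 14,180.00 = 155.98
Disability Insurance: YTD 463,010.00 ≥ cap 425,160.00 → 0.00
Total: 3,353.72 + 155.98 + 0.00 = 3,509.70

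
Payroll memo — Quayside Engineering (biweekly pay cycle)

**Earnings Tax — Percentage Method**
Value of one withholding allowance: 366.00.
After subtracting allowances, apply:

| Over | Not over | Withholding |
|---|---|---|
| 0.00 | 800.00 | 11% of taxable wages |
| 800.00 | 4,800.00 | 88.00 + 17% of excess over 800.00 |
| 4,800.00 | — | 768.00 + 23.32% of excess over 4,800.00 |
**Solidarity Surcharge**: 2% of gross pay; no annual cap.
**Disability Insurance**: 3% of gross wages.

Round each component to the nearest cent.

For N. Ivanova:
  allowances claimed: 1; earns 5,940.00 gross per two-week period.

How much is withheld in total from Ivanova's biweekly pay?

Earnings Tax: taxable = 5,940.00 − 1×366.00 = 5,574.00
  768.00 + 23.32% × (5,574.00 − 4,800.00) = 768.00 + 23.32% × 774.00 = 948.50
Solidarity Surcharge: 2% × 5,940.00 = 118.80
Disability Insurance: 3% × 5,940.00 = 178.20
Total: 948.50 + 118.80 + 178.20 = 1,245.50

1,245.50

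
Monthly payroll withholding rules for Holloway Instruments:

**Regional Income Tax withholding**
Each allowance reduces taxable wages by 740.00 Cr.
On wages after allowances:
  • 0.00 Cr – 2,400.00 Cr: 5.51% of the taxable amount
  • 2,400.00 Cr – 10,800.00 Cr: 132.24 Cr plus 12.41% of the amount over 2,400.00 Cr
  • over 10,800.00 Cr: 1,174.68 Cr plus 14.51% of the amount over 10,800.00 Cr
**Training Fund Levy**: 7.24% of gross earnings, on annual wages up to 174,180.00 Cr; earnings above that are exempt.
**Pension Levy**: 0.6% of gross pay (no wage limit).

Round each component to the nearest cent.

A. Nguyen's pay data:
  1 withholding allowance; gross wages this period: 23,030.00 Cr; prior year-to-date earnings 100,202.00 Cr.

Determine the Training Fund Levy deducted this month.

Training Fund Levy: 7.24% × 23,030.00 Cr = 1,667.37 Cr

1,667.37 Cr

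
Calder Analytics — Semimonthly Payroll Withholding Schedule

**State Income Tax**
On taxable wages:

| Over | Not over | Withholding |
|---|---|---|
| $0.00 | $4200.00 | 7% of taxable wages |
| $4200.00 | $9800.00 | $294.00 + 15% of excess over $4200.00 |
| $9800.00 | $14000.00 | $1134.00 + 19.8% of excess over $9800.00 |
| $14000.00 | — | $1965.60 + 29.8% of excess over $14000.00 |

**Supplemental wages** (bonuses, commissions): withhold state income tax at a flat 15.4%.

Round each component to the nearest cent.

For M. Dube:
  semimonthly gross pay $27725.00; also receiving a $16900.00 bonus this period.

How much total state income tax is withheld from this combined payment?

State Income Tax: taxable = $27725.00
  $1965.60 + 29.8% × ($27725.00 − $14000.00) = $1965.60 + 29.8% × $13725.00 = $6055.65
Supplemental (15.4% flat on bonus): 15.4% × $16900.00 = $2602.60
Total state income tax: $6055.65 + $2602.60 = $8658.25

$8658.25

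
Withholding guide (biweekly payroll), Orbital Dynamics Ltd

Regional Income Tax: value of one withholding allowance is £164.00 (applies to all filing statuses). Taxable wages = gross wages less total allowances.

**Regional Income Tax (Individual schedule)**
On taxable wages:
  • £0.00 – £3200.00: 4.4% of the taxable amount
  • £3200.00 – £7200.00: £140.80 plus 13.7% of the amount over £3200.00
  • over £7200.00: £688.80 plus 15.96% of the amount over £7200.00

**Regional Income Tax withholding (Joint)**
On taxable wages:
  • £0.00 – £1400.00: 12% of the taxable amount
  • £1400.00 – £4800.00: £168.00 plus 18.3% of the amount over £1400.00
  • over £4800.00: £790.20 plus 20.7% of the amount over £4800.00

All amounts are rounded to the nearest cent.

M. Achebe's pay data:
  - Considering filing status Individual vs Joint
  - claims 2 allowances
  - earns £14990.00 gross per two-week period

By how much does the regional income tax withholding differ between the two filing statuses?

Regional Income Tax (Individual): taxable = £14990.00 − 2×£164.00 = £14662.00
  £688.80 + 15.96% × (£14662.00 − £7200.00) = £688.80 + 15.96% × £7462.00 = £1879.74
Regional Income Tax (Joint): taxable = £14990.00 − 2×£164.00 = £14662.00
  £790.20 + 20.7% × (£14662.00 − £4800.00) = £790.20 + 20.7% × £9862.00 = £2831.63
Difference: |£1879.74 − £2831.63| = £951.89 (higher under Joint)

£951.89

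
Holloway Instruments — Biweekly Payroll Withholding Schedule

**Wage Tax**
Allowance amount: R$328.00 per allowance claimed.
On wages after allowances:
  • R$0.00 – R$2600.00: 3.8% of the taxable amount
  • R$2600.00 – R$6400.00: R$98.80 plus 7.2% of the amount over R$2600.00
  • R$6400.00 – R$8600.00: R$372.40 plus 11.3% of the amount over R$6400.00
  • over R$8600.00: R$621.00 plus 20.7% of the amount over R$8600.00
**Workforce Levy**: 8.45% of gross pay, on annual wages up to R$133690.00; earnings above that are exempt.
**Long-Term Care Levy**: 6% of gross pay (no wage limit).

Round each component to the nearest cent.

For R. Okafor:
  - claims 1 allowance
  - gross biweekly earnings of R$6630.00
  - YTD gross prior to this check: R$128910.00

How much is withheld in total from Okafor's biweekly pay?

Wage Tax: taxable = R$6630.00 − 1×R$328.00 = R$6302.00
  R$98.80 + 7.2% × (R$6302.00 − R$2600.00) = R$98.80 + 7.2% × R$3702.00 = R$365.34
Workforce Levy: cap R$133690.00 − YTD R$128910.00 = R$4780.00 subject; 8.45% × R$4780.00 = R$403.91
Long-Term Care Levy: 6% × R$6630.00 = R$397.80
Total: R$365.34 + R$403.91 + R$397.80 = R$1167.05

R$1167.05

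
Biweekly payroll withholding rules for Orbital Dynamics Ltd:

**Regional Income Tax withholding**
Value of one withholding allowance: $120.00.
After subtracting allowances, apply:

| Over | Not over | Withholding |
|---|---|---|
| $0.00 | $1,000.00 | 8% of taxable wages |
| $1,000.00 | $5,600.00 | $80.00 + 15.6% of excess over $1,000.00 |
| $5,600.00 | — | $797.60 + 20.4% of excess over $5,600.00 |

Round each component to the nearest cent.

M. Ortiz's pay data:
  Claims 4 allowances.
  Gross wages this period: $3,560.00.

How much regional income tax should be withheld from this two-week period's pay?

Regional Income Tax: taxable = $3,560.00 − 4×$120.00 = $3,080.00
  $80.00 + 15.6% × ($3,080.00 − $1,000.00) = $80.00 + 15.6% × $2,080.00 = $404.48

$404.48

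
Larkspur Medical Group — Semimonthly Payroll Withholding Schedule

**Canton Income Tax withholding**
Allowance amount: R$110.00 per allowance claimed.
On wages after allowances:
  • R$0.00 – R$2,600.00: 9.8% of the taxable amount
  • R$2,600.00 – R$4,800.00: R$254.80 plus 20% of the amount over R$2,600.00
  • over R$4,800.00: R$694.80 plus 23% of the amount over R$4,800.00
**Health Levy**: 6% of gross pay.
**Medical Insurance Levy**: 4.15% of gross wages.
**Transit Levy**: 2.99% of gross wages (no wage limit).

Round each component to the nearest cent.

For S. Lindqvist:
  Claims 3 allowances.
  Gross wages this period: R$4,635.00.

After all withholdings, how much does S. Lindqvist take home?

R$3,430.16

Canton Income Tax: taxable = R$4,635.00 − 3×R$110.00 = R$4,305.00
  R$254.80 + 20% × (R$4,305.00 − R$2,600.00) = R$254.80 + 20% × R$1,705.00 = R$595.80
Health Levy: 6% × R$4,635.00 = R$278.10
Medical Insurance Levy: 4.15% × R$4,635.00 = R$192.35
Transit Levy: 2.99% × R$4,635.00 = R$138.59
Total withheld: R$595.80 + R$278.10 + R$192.35 + R$138.59 = R$1,204.84
Net pay: R$4,635.00 − R$1,204.84 = R$3,430.16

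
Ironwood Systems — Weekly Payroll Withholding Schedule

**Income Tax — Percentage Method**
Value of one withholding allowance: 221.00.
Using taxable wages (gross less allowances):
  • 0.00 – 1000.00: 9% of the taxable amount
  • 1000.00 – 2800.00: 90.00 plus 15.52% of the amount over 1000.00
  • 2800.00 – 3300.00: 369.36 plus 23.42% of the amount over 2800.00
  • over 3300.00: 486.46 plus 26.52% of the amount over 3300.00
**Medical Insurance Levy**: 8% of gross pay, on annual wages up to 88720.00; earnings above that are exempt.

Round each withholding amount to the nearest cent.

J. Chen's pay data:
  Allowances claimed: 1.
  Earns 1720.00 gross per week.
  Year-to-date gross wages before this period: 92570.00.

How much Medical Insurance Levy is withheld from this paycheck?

Medical Insurance Levy: YTD 92570.00 ≥ cap 88720.00 → 0.00

0.00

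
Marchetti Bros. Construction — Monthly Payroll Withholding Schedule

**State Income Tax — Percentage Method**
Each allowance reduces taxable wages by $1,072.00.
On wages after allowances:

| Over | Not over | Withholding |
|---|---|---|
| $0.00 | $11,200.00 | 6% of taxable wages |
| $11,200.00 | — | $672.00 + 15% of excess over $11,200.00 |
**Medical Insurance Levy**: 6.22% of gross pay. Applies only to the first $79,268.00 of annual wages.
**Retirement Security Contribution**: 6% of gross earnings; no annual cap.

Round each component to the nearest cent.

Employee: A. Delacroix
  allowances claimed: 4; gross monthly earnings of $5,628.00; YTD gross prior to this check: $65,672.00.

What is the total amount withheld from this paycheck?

$768.14

State Income Tax: taxable = $5,628.00 − 4×$1,072.00 = $1,340.00
  6% × $1,340.00 = $80.40
Medical Insurance Levy: 6.22% × $5,628.00 = $350.06
Retirement Security Contribution: 6% × $5,628.00 = $337.68
Total: $80.40 + $350.06 + $337.68 = $768.14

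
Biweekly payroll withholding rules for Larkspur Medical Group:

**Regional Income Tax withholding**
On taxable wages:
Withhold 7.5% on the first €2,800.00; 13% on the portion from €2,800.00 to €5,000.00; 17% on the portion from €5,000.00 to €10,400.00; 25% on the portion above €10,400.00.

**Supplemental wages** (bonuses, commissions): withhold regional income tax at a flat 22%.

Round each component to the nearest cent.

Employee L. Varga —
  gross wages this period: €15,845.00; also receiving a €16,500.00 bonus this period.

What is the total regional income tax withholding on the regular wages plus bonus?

€6,405.25

Regional Income Tax: taxable = €15,845.00
  €1,414.00 + 25% × (€15,845.00 − €10,400.00) = €1,414.00 + 25% × €5,445.00 = €2,775.25
Supplemental (22% flat on bonus): 22% × €16,500.00 = €3,630.00
Total regional income tax: €2,775.25 + €3,630.00 = €6,405.25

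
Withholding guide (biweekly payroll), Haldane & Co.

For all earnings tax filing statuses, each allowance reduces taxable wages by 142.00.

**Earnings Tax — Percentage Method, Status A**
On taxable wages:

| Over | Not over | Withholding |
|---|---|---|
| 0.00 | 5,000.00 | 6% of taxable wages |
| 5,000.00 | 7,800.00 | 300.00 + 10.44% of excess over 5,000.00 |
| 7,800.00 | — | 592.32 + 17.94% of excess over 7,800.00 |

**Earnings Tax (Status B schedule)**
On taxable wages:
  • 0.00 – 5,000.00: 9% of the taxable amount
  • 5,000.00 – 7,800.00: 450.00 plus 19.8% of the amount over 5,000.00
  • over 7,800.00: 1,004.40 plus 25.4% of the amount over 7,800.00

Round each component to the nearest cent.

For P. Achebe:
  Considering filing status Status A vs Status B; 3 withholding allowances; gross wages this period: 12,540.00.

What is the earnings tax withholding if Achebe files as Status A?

Earnings Tax (Status A): taxable = 12,540.00 − 3×142.00 = 12,114.00
  592.32 + 17.94% × (12,114.00 − 7,800.00) = 592.32 + 17.94% × 4,314.00 = 1,366.25

1,366.25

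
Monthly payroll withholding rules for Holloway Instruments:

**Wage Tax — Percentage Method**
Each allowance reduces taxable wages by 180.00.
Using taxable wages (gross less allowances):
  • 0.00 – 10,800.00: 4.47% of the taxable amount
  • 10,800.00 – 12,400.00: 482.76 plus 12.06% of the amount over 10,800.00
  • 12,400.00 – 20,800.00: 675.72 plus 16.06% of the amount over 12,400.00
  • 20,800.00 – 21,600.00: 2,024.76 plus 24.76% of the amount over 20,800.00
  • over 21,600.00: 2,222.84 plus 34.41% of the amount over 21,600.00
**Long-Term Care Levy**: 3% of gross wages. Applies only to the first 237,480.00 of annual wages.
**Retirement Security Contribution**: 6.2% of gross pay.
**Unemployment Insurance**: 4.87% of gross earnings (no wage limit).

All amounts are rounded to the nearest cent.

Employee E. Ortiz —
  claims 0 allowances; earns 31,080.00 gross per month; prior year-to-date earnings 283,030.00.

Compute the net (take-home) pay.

Wage Tax: taxable = 31,080.00
  2,222.84 + 34.41% × (31,080.00 − 21,600.00) = 2,222.84 + 34.41% × 9,480.00 = 5,484.91
Long-Term Care Levy: YTD 283,030.00 ≥ cap 237,480.00 → 0.00
Retirement Security Contribution: 6.2% × 31,080.00 = 1,926.96
Unemployment Insurance: 4.87% × 31,080.00 = 1,513.60
Total withheld: 5,484.91 + 0.00 + 1,926.96 + 1,513.60 = 8,925.47
Net pay: 31,080.00 − 8,925.47 = 22,154.53

22,154.53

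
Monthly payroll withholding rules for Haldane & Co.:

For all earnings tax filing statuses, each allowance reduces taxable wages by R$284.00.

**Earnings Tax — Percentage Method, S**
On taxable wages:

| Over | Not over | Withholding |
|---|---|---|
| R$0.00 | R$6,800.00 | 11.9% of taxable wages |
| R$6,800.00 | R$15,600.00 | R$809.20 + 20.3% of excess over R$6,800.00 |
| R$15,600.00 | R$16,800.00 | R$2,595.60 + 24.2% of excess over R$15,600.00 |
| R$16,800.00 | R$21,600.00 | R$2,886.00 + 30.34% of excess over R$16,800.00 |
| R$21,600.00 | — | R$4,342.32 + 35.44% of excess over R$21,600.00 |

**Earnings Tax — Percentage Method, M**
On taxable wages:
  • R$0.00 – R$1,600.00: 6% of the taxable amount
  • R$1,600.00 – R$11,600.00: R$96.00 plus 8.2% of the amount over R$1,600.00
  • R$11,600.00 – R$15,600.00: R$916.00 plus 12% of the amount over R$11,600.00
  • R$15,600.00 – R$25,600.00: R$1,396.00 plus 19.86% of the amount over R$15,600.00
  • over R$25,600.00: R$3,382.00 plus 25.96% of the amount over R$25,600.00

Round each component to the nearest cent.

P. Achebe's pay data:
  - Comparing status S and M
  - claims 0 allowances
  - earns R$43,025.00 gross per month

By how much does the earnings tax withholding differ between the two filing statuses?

Earnings Tax (S): taxable = R$43,025.00
  R$4,342.32 + 35.44% × (R$43,025.00 − R$21,600.00) = R$4,342.32 + 35.44% × R$21,425.00 = R$11,935.34
Earnings Tax (M): taxable = R$43,025.00
  R$3,382.00 + 25.96% × (R$43,025.00 − R$25,600.00) = R$3,382.00 + 25.96% × R$17,425.00 = R$7,905.53
Difference: |R$11,935.34 − R$7,905.53| = R$4,029.81 (higher under S)

R$4,029.81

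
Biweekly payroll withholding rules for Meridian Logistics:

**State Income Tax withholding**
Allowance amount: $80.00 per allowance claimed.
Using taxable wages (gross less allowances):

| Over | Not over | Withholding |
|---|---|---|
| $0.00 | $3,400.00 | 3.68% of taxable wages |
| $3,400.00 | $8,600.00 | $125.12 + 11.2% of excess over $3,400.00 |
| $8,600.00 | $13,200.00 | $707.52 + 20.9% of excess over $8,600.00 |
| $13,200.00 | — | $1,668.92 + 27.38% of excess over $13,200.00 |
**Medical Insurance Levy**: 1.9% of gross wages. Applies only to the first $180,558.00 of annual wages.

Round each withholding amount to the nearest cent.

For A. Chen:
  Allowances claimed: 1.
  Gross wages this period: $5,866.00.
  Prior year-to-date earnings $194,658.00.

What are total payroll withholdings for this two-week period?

State Income Tax: taxable = $5,866.00 − 1×$80.00 = $5,786.00
  $125.12 + 11.2% × ($5,786.00 − $3,400.00) = $125.12 + 11.2% × $2,386.00 = $392.35
Medical Insurance Levy: YTD $194,658.00 ≥ cap $180,558.00 → $0.00
Total: $392.35 + $0.00 = $392.35

$392.35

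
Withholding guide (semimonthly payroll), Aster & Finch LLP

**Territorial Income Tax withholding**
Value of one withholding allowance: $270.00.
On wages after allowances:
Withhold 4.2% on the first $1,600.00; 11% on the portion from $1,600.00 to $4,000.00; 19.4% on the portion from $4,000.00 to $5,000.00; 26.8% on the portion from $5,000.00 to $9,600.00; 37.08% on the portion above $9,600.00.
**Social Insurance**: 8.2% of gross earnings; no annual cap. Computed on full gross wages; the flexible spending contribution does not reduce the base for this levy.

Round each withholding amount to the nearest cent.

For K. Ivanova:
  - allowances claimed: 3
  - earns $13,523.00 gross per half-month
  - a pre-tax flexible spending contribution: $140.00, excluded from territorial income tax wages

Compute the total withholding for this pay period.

$3,969.28

Territorial Income Tax: taxable = $13,523.00 − $140.00 − 3×$270.00 = $12,573.00
  $1,758.00 + 37.08% × ($12,573.00 − $9,600.00) = $1,758.00 + 37.08% × $2,973.00 = $2,860.39
Social Insurance: 8.2% × $13,523.00 = $1,108.89
Total: $2,860.39 + $1,108.89 = $3,969.28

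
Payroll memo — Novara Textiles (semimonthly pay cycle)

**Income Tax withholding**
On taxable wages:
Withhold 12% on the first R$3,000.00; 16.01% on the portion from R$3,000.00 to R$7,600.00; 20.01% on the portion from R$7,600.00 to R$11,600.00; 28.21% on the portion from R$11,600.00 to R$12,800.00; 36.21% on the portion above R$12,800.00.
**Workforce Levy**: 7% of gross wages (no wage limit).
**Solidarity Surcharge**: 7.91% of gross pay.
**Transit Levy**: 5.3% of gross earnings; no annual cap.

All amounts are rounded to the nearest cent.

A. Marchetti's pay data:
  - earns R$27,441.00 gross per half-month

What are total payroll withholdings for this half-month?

Income Tax: taxable = R$27,441.00
  R$2,235.38 + 36.21% × (R$27,441.00 − R$12,800.00) = R$2,235.38 + 36.21% × R$14,641.00 = R$7,536.89
Workforce Levy: 7% × R$27,441.00 = R$1,920.87
Solidarity Surcharge: 7.91% × R$27,441.00 = R$2,170.58
Transit Levy: 5.3% × R$27,441.00 = R$1,454.37
Total: R$7,536.89 + R$1,920.87 + R$2,170.58 + R$1,454.37 = R$13,082.71

R$13,082.71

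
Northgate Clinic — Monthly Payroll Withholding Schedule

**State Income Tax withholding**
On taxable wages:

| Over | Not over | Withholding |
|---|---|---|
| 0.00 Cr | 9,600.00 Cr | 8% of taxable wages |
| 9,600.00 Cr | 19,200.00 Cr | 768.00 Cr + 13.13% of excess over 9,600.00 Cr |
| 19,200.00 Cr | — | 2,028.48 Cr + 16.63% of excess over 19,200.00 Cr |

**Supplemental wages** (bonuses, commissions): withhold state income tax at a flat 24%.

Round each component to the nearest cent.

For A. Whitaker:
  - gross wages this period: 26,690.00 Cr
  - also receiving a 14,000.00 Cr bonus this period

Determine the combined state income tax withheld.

State Income Tax: taxable = 26,690.00 Cr
  2,028.48 Cr + 16.63% × (26,690.00 Cr − 19,200.00 Cr) = 2,028.48 Cr + 16.63% × 7,490.00 Cr = 3,274.07 Cr
Supplemental (24% flat on bonus): 24% × 14,000.00 Cr = 3,360.00 Cr
Total state income tax: 3,274.07 Cr + 3,360.00 Cr = 6,634.07 Cr

6,634.07 Cr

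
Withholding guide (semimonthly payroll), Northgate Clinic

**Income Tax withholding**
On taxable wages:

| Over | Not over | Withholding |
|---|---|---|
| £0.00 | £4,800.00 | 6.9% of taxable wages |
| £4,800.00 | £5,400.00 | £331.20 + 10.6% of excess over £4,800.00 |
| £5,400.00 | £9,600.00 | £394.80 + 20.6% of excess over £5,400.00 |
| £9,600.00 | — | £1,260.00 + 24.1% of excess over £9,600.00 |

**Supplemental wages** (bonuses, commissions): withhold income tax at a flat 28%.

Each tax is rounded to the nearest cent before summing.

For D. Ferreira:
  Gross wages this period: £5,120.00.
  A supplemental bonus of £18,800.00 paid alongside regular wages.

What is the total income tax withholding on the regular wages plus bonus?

£5,629.12

Income Tax: taxable = £5,120.00
  £331.20 + 10.6% × (£5,120.00 − £4,800.00) = £331.20 + 10.6% × £320.00 = £365.12
Supplemental (28% flat on bonus): 28% × £18,800.00 = £5,264.00
Total income tax: £365.12 + £5,264.00 = £5,629.12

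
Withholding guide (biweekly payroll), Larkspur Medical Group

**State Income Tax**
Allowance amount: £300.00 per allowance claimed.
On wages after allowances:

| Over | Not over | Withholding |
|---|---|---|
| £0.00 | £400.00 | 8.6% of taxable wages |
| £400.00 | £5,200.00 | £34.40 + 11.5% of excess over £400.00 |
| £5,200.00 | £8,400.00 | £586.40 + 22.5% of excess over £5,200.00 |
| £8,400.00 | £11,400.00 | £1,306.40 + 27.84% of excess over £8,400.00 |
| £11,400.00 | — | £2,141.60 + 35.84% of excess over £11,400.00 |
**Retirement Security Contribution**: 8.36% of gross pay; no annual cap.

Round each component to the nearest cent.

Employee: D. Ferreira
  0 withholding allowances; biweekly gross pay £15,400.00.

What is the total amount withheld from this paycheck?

£4,862.64

State Income Tax: taxable = £15,400.00
  £2,141.60 + 35.84% × (£15,400.00 − £11,400.00) = £2,141.60 + 35.84% × £4,000.00 = £3,575.20
Retirement Security Contribution: 8.36% × £15,400.00 = £1,287.44
Total: £3,575.20 + £1,287.44 = £4,862.64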